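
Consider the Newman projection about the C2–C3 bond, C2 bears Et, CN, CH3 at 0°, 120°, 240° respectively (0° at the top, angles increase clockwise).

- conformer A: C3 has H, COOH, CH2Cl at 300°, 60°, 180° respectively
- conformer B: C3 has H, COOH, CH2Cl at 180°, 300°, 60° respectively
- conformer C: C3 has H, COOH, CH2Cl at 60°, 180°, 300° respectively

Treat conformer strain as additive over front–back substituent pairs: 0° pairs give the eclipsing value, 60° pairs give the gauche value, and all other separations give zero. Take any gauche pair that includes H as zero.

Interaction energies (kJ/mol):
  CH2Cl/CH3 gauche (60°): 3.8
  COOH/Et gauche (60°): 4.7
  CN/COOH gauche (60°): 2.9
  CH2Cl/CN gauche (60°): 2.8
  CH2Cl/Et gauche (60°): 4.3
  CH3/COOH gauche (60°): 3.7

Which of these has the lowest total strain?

A is staggered. Et at 0° is gauche with COOH at 60° (4.7); CN at 120° is gauche with COOH at 60° (2.9); CN at 120° is gauche with CH2Cl at 180° (2.8); CH3 at 240° is gauche with CH2Cl at 180° (3.8). Total 14.2 kJ/mol.
B is staggered. Et at 0° is gauche with COOH at 300° (4.7); Et at 0° is gauche with CH2Cl at 60° (4.3); CN at 120° is gauche with CH2Cl at 60° (2.8); CH3 at 240° is gauche with COOH at 300° (3.7). Total 15.5 kJ/mol.
C is staggered. Et at 0° is gauche with CH2Cl at 300° (4.3); CN at 120° is gauche with COOH at 180° (2.9); CH3 at 240° is gauche with COOH at 180° (3.7); CH3 at 240° is gauche with CH2Cl at 300° (3.8). Total 14.7 kJ/mol.
A has the lowest total (14.2 kJ/mol).

A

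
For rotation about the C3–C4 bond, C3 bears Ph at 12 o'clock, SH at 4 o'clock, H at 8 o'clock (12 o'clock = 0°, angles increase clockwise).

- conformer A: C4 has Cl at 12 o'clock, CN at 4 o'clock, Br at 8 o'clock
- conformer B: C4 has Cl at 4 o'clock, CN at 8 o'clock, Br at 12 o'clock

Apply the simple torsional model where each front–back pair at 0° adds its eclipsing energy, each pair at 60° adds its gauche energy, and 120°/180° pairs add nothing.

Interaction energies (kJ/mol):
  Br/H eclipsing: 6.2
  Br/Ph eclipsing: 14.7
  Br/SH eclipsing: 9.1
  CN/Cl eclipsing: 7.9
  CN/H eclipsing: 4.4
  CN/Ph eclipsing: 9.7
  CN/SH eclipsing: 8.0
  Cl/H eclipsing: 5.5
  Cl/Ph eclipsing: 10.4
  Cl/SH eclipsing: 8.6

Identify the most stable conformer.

A is eclipsed. Ph at 0° is eclipsed with Cl at 0° (10.4); SH at 120° is eclipsed with CN at 120° (8.0); H at 240° is eclipsed with Br at 240° (6.2). Total 24.6 kJ/mol.
B is eclipsed. Ph at 0° is eclipsed with Br at 0° (14.7); SH at 120° is eclipsed with Cl at 120° (8.6); H at 240° is eclipsed with CN at 240° (4.4). Total 27.7 kJ/mol.
A has the lowest total (24.6 kJ/mol).

A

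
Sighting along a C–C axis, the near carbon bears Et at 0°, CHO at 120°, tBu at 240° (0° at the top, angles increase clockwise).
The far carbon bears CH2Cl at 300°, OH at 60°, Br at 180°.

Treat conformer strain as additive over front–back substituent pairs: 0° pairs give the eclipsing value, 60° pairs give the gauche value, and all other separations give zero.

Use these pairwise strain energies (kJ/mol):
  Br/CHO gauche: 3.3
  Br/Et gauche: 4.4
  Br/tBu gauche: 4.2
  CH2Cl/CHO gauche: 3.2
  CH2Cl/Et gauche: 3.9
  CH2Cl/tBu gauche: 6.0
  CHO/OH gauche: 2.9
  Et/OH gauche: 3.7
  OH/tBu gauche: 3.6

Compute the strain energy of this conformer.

This conformer (staggered): Et(0°)/CH2Cl(300°) gauche 3.9; Et(0°)/OH(60°) gauche 3.7; CHO(120°)/OH(60°) gauche 2.9; CHO(120°)/Br(180°) gauche 3.3; tBu(240°)/CH2Cl(300°) gauche 6.0; tBu(240°)/Br(180°) gauche 4.2 → 24.0 kJ/mol.

24.0 kJ/mol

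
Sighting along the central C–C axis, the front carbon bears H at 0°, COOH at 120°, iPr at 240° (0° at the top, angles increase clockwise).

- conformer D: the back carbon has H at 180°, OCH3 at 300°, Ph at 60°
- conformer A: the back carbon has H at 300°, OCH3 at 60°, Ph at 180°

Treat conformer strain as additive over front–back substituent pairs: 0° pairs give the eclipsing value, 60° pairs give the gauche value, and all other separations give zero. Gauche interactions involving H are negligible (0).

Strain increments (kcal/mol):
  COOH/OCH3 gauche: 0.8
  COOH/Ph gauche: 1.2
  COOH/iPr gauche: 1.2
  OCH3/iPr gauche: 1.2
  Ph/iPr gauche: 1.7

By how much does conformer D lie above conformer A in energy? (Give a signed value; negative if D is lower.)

-1.3 kcal/mol

D (staggered): COOH(120°)/Ph(60°) gauche 1.2; iPr(240°)/OCH3(300°) gauche 1.2 → 2.4 kcal/mol.
A (staggered): COOH(120°)/OCH3(60°) gauche 0.8; COOH(120°)/Ph(180°) gauche 1.2; iPr(240°)/Ph(180°) gauche 1.7 → 3.7 kcal/mol.
E(D) − E(A) = 2.4 − 3.7 = -1.3 kcal/mol.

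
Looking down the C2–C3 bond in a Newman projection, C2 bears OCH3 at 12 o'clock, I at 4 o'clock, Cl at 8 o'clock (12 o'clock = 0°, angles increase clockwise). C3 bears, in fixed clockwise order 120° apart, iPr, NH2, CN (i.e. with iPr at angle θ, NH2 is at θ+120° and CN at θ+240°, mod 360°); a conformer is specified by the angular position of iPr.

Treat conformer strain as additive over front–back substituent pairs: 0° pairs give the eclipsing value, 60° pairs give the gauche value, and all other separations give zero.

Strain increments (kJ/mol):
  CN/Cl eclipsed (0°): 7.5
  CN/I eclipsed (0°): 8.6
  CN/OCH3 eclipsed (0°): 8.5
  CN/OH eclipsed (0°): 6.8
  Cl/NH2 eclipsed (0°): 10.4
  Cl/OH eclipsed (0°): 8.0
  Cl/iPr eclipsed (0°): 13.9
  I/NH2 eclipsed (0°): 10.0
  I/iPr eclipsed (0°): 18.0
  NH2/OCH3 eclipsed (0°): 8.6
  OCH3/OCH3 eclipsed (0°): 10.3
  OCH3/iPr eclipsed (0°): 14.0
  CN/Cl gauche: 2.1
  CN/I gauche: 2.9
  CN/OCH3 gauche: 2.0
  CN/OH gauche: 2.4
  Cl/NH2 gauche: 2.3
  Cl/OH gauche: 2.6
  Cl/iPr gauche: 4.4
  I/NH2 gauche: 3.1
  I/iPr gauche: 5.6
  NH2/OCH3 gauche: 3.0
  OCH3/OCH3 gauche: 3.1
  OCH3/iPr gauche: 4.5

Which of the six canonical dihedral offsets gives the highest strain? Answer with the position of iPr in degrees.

iPr at 0° (eclipsed): OCH3–iPr eclipsed, I–NH2 eclipsed, Cl–CN eclipsed; 14.0 + 10.0 + 7.5 = 31.5 kJ/mol.
iPr at 60° (staggered): OCH3–iPr gauche, OCH3–CN gauche, I–iPr gauche, I–NH2 gauche, Cl–NH2 gauche, Cl–CN gauche; 4.5 + 2.0 + 5.6 + 3.1 + 2.3 + 2.1 = 19.6 kJ/mol.
iPr at 120° (eclipsed): OCH3–CN eclipsed, I–iPr eclipsed, Cl–NH2 eclipsed; 8.5 + 18.0 + 10.4 = 36.9 kJ/mol.
iPr at 180° (staggered): OCH3–NH2 gauche, OCH3–CN gauche, I–iPr gauche, I–CN gauche, Cl–iPr gauche, Cl–NH2 gauche; 3.0 + 2.0 + 5.6 + 2.9 + 4.4 + 2.3 = 20.2 kJ/mol.
iPr at 240° (eclipsed): OCH3–NH2 eclipsed, I–CN eclipsed, Cl–iPr eclipsed; 8.6 + 8.6 + 13.9 = 31.1 kJ/mol.
iPr at 300° (staggered): OCH3–iPr gauche, OCH3–NH2 gauche, I–NH2 gauche, I–CN gauche, Cl–iPr gauche, Cl–CN gauche; 4.5 + 3.0 + 3.1 + 2.9 + 4.4 + 2.1 = 20.0 kJ/mol.
The maximum (36.9 kJ/mol) occurs with iPr at 120°.

120°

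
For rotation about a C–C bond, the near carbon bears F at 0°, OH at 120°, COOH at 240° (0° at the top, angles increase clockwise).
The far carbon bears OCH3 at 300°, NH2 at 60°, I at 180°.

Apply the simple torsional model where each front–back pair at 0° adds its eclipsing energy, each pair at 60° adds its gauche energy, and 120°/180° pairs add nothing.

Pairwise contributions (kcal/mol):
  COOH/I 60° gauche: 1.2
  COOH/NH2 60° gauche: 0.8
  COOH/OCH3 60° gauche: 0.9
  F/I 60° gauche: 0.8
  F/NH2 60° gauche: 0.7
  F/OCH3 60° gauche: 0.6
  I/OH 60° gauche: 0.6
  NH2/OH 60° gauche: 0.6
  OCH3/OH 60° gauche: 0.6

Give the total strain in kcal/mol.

This conformer is staggered. F at 0° is gauche with OCH3 at 300° (0.6); F at 0° is gauche with NH2 at 60° (0.7); OH at 120° is gauche with NH2 at 60° (0.6); OH at 120° is gauche with I at 180° (0.6); COOH at 240° is gauche with OCH3 at 300° (0.9); COOH at 240° is gauche with I at 180° (1.2). Total 4.6 kcal/mol.

4.6 kcal/mol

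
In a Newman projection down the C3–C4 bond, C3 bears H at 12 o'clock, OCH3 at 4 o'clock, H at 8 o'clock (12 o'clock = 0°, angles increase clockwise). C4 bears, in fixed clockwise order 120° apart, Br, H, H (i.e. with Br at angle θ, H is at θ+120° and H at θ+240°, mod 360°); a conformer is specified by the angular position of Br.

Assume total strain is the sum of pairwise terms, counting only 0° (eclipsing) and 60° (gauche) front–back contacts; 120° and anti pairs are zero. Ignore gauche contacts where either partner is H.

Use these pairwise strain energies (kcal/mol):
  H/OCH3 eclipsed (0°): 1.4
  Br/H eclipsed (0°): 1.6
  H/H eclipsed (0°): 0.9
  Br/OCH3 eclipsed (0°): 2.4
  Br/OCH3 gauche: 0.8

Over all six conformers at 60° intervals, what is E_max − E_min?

Br at 0° (eclipsed): H–Br eclipsed, OCH3–H eclipsed, H–H eclipsed; 1.6 + 1.4 + 0.9 = 3.9 kcal/mol.
Br at 60° (staggered): OCH3–Br gauche; 0.8 = 0.8 kcal/mol.
Br at 120° (eclipsed): H–H eclipsed, OCH3–Br eclipsed, H–H eclipsed; 0.9 + 2.4 + 0.9 = 4.2 kcal/mol.
Br at 180° (staggered): OCH3–Br gauche; 0.8 = 0.8 kcal/mol.
Br at 240° (eclipsed): H–H eclipsed, OCH3–H eclipsed, H–Br eclipsed; 0.9 + 1.4 + 1.6 = 3.9 kcal/mol.
Br at 300° (staggered): no non-H gauche contacts → 0.0 kcal/mol.
Max at 120° (4.2 kcal/mol), min at 300° (0.0 kcal/mol); barrier = 4.2 kcal/mol.

4.2 kcal/mol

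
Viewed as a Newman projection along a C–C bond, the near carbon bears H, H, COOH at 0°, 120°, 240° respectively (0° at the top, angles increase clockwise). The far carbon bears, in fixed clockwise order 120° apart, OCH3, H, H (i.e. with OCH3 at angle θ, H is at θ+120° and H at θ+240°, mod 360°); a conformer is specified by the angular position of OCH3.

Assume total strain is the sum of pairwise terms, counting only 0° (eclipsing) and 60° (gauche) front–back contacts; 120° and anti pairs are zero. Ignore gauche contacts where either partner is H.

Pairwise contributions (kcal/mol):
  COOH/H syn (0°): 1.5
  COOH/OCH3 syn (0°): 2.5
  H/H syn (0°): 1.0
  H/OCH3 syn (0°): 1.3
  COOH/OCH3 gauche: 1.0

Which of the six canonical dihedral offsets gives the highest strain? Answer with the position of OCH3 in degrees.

240°

OCH3 at 0° is eclipsed. H at 0° is eclipsed with OCH3 at 0° (1.3); H at 120° is eclipsed with H at 120° (1.0); COOH at 240° is eclipsed with H at 240° (1.5). Total 3.8 kcal/mol.
OCH3 at 60° (staggered): no non-H gauche contacts → 0.0 kcal/mol.
OCH3 at 120° is eclipsed. H at 0° is eclipsed with H at 0° (1.0); H at 120° is eclipsed with OCH3 at 120° (1.3); COOH at 240° is eclipsed with H at 240° (1.5). Total 3.8 kcal/mol.
OCH3 at 180° is staggered. COOH at 240° is gauche with OCH3 at 180° (1.0). Total 1.0 kcal/mol.
OCH3 at 240° is eclipsed. H at 0° is eclipsed with H at 0° (1.0); H at 120° is eclipsed with H at 120° (1.0); COOH at 240° is eclipsed with OCH3 at 240° (2.5). Total 4.5 kcal/mol.
OCH3 at 300° is staggered. COOH at 240° is gauche with OCH3 at 300° (1.0). Total 1.0 kcal/mol.
The maximum (4.5 kcal/mol) occurs with OCH3 at 240°.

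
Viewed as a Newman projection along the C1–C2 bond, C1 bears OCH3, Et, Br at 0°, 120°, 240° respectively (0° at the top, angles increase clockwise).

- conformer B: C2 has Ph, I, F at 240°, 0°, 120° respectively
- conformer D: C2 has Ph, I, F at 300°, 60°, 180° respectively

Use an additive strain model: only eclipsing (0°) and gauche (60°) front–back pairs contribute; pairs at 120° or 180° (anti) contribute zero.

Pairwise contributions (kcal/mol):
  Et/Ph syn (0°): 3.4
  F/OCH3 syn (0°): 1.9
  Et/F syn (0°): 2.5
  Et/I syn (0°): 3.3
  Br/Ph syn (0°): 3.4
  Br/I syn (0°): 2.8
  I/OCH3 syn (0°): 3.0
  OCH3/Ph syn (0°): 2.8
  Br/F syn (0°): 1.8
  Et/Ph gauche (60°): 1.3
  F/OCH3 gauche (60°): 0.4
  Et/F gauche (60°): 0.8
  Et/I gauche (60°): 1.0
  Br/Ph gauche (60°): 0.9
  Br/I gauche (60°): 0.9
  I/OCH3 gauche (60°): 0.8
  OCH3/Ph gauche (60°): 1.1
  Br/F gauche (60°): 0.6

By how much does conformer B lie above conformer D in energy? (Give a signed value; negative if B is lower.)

B (eclipsed): OCH3(0°)/I(0°) eclipsed 3.0; Et(120°)/F(120°) eclipsed 2.5; Br(240°)/Ph(240°) eclipsed 3.4 → 8.9 kcal/mol.
D (staggered): OCH3(0°)/Ph(300°) gauche 1.1; OCH3(0°)/I(60°) gauche 0.8; Et(120°)/I(60°) gauche 1.0; Et(120°)/F(180°) gauche 0.8; Br(240°)/Ph(300°) gauche 0.9; Br(240°)/F(180°) gauche 0.6 → 5.2 kcal/mol.
E(B) − E(D) = 8.9 − 5.2 = +3.7 kcal/mol.

+3.7 kcal/mol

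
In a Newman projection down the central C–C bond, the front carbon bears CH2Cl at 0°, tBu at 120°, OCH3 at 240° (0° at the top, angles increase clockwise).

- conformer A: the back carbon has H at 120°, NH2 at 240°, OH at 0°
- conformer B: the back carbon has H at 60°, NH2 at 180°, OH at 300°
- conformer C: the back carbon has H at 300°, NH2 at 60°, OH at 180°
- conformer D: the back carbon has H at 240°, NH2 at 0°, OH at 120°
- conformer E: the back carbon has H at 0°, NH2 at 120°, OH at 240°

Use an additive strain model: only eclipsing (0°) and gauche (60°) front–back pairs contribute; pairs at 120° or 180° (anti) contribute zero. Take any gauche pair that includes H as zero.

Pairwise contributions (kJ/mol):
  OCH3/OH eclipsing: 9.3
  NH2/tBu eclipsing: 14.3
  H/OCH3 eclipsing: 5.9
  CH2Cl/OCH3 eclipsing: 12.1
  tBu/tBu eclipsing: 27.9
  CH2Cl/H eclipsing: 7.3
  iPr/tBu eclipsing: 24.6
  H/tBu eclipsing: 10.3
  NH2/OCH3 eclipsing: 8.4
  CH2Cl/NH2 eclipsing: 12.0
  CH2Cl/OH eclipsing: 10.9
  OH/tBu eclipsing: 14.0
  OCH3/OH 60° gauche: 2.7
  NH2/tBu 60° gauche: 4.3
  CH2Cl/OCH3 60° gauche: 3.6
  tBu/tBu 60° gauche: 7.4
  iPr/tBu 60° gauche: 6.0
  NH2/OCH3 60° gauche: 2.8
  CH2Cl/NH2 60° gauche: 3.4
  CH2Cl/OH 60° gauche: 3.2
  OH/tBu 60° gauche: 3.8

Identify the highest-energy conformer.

A is eclipsed. CH2Cl at 0° is eclipsed with OH at 0° (10.9); tBu at 120° is eclipsed with H at 120° (10.3); OCH3 at 240° is eclipsed with NH2 at 240° (8.4). Total 29.6 kJ/mol.
B is staggered. CH2Cl at 0° is gauche with OH at 300° (3.2); tBu at 120° is gauche with NH2 at 180° (4.3); OCH3 at 240° is gauche with NH2 at 180° (2.8); OCH3 at 240° is gauche with OH at 300° (2.7). Total 13.0 kJ/mol.
C is staggered. CH2Cl at 0° is gauche with NH2 at 60° (3.4); tBu at 120° is gauche with NH2 at 60° (4.3); tBu at 120° is gauche with OH at 180° (3.8); OCH3 at 240° is gauche with OH at 180° (2.7). Total 14.2 kJ/mol.
D is eclipsed. CH2Cl at 0° is eclipsed with NH2 at 0° (12.0); tBu at 120° is eclipsed with OH at 120° (14.0); OCH3 at 240° is eclipsed with H at 240° (5.9). Total 31.9 kJ/mol.
E is eclipsed. CH2Cl at 0° is eclipsed with H at 0° (7.3); tBu at 120° is eclipsed with NH2 at 120° (14.3); OCH3 at 240° is eclipsed with OH at 240° (9.3). Total 30.9 kJ/mol.
D has the highest total (31.9 kJ/mol).

D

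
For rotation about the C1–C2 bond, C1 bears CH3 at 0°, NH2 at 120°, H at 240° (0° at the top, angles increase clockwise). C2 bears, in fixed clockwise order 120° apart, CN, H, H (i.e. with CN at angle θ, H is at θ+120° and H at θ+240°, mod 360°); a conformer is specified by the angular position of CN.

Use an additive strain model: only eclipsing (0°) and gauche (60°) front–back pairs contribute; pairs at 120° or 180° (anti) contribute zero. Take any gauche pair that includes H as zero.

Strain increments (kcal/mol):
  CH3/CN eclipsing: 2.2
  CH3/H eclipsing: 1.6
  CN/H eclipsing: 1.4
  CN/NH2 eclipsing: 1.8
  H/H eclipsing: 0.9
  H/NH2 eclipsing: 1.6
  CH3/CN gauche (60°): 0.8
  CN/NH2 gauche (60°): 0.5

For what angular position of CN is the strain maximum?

CN at 0° (eclipsed): CH3–CN eclipsed, NH2–H eclipsed, H–H eclipsed; 2.2 + 1.6 + 0.9 = 4.7 kcal/mol.
CN at 60° (staggered): CH3–CN gauche, NH2–CN gauche; 0.8 + 0.5 = 1.3 kcal/mol.
CN at 120° (eclipsed): CH3–H eclipsed, NH2–CN eclipsed, H–H eclipsed; 1.6 + 1.8 + 0.9 = 4.3 kcal/mol.
CN at 180° (staggered): NH2–CN gauche; 0.5 = 0.5 kcal/mol.
CN at 240° (eclipsed): CH3–H eclipsed, NH2–H eclipsed, H–CN eclipsed; 1.6 + 1.6 + 1.4 = 4.6 kcal/mol.
CN at 300° (staggered): CH3–CN gauche; 0.8 = 0.8 kcal/mol.
The maximum (4.7 kcal/mol) occurs with CN at 0°.

0°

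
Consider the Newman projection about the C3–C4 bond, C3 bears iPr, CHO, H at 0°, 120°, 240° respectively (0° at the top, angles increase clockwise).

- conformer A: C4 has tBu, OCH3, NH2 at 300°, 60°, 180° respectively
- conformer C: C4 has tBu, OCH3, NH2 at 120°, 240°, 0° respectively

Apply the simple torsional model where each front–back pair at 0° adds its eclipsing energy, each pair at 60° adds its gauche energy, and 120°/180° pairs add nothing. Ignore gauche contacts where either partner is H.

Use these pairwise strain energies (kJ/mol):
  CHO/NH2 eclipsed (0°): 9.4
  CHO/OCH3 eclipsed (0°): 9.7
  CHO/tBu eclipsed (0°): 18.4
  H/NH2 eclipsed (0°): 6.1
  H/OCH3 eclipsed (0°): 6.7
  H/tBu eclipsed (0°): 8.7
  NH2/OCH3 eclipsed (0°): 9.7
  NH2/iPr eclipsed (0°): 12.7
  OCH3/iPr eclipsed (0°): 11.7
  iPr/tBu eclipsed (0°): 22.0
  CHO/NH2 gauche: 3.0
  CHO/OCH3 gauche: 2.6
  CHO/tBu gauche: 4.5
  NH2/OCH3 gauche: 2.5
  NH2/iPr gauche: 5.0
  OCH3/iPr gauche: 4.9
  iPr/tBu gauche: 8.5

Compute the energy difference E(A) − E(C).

A (staggered): iPr–tBu gauche, iPr–OCH3 gauche, CHO–OCH3 gauche, CHO–NH2 gauche; 8.5 + 4.9 + 2.6 + 3.0 = 19.0 kJ/mol.
C (eclipsed): iPr–NH2 eclipsed, CHO–tBu eclipsed, H–OCH3 eclipsed; 12.7 + 18.4 + 6.7 = 37.8 kJ/mol.
E(A) − E(C) = 19.0 − 37.8 = -18.8 kJ/mol.

-18.8 kJ/mol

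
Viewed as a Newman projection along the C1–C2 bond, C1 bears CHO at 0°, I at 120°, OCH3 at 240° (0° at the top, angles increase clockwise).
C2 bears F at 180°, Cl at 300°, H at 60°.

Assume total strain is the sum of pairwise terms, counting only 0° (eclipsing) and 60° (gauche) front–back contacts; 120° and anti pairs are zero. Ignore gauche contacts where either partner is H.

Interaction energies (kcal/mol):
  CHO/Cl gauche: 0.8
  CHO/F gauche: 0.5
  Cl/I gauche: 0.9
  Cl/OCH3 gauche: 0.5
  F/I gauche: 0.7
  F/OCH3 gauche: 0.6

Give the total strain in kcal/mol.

This conformer (staggered): CHO–Cl gauche, I–F gauche, OCH3–F gauche, OCH3–Cl gauche; 0.8 + 0.7 + 0.6 + 0.5 = 2.6 kcal/mol.

2.6 kcal/mol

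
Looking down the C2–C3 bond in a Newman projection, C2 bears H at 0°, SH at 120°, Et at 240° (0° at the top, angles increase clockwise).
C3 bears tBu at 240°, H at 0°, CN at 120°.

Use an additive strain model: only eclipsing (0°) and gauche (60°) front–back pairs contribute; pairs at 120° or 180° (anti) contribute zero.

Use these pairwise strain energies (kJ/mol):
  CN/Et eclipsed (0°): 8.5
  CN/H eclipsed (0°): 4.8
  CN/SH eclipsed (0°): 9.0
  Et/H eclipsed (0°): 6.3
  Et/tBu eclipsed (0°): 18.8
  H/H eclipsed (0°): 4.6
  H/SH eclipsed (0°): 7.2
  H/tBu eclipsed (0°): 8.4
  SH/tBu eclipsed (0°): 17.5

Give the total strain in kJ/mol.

This conformer (eclipsed): H–H eclipsed, SH–CN eclipsed, Et–tBu eclipsed; 4.6 + 9.0 + 18.8 = 32.4 kJ/mol.

32.4 kJ/mol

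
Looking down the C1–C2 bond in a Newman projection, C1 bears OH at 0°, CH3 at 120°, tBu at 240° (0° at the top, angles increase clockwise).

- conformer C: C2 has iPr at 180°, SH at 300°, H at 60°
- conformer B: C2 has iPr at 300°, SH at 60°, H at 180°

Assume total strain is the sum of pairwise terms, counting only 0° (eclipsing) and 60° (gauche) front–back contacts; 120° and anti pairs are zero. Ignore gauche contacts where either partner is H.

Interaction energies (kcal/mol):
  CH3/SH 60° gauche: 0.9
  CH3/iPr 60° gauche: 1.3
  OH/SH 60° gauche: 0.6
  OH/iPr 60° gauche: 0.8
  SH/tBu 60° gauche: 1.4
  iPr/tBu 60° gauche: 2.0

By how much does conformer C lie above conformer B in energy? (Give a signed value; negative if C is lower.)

+1.0 kcal/mol

C is staggered. OH at 0° is gauche with SH at 300° (0.6); CH3 at 120° is gauche with iPr at 180° (1.3); tBu at 240° is gauche with iPr at 180° (2.0); tBu at 240° is gauche with SH at 300° (1.4). Total 5.3 kcal/mol.
B is staggered. OH at 0° is gauche with iPr at 300° (0.8); OH at 0° is gauche with SH at 60° (0.6); CH3 at 120° is gauche with SH at 60° (0.9); tBu at 240° is gauche with iPr at 300° (2.0). Total 4.3 kcal/mol.
E(C) − E(B) = 5.3 − 4.3 = +1.0 kcal/mol.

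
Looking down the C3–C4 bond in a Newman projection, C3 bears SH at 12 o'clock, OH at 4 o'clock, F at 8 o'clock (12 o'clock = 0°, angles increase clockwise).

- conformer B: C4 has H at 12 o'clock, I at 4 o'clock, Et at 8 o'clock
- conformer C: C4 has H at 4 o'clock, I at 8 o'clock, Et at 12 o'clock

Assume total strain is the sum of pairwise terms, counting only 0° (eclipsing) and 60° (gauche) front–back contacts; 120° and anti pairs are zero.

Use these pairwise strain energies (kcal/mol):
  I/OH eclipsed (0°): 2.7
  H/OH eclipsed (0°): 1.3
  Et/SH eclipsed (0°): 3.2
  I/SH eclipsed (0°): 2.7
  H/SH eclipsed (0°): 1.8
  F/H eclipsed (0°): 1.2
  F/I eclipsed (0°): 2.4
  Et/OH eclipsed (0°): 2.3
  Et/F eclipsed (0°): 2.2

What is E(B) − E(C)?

B (eclipsed): SH(0°)/H(0°) eclipsed 1.8; OH(120°)/I(120°) eclipsed 2.7; F(240°)/Et(240°) eclipsed 2.2 → 6.7 kcal/mol.
C (eclipsed): SH(0°)/Et(0°) eclipsed 3.2; OH(120°)/H(120°) eclipsed 1.3; F(240°)/I(240°) eclipsed 2.4 → 6.9 kcal/mol.
E(B) − E(C) = 6.7 − 6.9 = -0.2 kcal/mol.

-0.2 kcal/mol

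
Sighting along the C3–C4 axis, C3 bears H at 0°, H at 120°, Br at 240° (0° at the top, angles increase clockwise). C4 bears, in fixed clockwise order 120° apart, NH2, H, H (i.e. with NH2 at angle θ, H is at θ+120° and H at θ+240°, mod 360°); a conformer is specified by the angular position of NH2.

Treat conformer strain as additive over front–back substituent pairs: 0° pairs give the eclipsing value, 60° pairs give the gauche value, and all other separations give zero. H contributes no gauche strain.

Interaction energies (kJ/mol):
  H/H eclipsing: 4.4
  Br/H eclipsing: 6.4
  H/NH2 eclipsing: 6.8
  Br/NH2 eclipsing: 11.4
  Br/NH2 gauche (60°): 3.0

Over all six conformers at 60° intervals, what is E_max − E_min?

NH2 at 0° is eclipsed. H at 0° is eclipsed with NH2 at 0° (6.8); H at 120° is eclipsed with H at 120° (4.4); Br at 240° is eclipsed with H at 240° (6.4). Total 17.6 kJ/mol.
NH2 at 60° (staggered): no non-H gauche contacts → 0.0 kJ/mol.
NH2 at 120° is eclipsed. H at 0° is eclipsed with H at 0° (4.4); H at 120° is eclipsed with NH2 at 120° (6.8); Br at 240° is eclipsed with H at 240° (6.4). Total 17.6 kJ/mol.
NH2 at 180° is staggered. Br at 240° is gauche with NH2 at 180° (3.0). Total 3.0 kJ/mol.
NH2 at 240° is eclipsed. H at 0° is eclipsed with H at 0° (4.4); H at 120° is eclipsed with H at 120° (4.4); Br at 240° is eclipsed with NH2 at 240° (11.4). Total 20.2 kJ/mol.
NH2 at 300° is staggered. Br at 240° is gauche with NH2 at 300° (3.0). Total 3.0 kJ/mol.
Max at 240° (20.2 kJ/mol), min at 60° (0.0 kJ/mol); barrier = 20.2 kJ/mol.

20.2 kJ/mol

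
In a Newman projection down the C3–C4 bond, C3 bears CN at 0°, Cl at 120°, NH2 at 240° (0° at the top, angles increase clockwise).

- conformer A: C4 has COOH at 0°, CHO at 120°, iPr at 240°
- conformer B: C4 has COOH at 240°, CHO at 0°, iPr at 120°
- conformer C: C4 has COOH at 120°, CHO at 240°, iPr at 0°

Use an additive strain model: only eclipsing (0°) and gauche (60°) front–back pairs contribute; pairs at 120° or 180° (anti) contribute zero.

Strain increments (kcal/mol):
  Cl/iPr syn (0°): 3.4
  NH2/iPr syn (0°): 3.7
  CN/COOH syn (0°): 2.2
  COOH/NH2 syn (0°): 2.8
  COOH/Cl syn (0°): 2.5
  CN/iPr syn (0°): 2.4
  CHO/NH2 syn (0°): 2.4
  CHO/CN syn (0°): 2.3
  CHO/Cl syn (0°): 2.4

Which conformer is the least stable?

B

A (eclipsed): CN–COOH eclipsed, Cl–CHO eclipsed, NH2–iPr eclipsed; 2.2 + 2.4 + 3.7 = 8.3 kcal/mol.
B (eclipsed): CN–CHO eclipsed, Cl–iPr eclipsed, NH2–COOH eclipsed; 2.3 + 3.4 + 2.8 = 8.5 kcal/mol.
C (eclipsed): CN–iPr eclipsed, Cl–COOH eclipsed, NH2–CHO eclipsed; 2.4 + 2.5 + 2.4 = 7.3 kcal/mol.
B has the highest total (8.5 kcal/mol).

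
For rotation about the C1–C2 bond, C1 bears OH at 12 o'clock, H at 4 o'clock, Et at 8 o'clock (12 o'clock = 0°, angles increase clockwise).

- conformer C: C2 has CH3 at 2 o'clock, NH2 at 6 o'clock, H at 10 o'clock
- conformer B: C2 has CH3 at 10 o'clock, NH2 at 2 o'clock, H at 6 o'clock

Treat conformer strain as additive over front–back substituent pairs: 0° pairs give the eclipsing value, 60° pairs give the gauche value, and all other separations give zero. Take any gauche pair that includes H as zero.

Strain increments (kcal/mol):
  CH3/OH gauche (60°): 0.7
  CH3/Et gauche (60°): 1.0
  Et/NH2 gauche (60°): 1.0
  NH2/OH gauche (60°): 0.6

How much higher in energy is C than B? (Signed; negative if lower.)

-0.6 kcal/mol

C (staggered): OH–CH3 gauche, Et–NH2 gauche; 0.7 + 1.0 = 1.7 kcal/mol.
B (staggered): OH–CH3 gauche, OH–NH2 gauche, Et–CH3 gauche; 0.7 + 0.6 + 1.0 = 2.3 kcal/mol.
E(C) − E(B) = 1.7 − 2.3 = -0.6 kcal/mol.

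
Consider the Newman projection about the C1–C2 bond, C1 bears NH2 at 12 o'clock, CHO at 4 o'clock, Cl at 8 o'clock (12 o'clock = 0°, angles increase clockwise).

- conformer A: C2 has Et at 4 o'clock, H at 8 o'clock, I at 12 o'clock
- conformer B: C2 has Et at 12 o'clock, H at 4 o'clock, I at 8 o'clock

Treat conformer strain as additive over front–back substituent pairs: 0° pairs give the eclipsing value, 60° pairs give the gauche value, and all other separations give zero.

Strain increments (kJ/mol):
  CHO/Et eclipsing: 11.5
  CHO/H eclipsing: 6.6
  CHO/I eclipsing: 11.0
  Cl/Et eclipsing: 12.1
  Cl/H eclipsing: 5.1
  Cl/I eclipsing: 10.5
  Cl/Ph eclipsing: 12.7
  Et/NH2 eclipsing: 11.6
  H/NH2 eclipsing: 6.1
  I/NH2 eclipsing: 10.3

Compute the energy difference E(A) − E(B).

-1.8 kJ/mol

A (eclipsed): NH2(0°)/I(0°) eclipsed 10.3; CHO(120°)/Et(120°) eclipsed 11.5; Cl(240°)/H(240°) eclipsed 5.1 → 26.9 kJ/mol.
B (eclipsed): NH2(0°)/Et(0°) eclipsed 11.6; CHO(120°)/H(120°) eclipsed 6.6; Cl(240°)/I(240°) eclipsed 10.5 → 28.7 kJ/mol.
E(A) − E(B) = 26.9 − 28.7 = -1.8 kJ/mol.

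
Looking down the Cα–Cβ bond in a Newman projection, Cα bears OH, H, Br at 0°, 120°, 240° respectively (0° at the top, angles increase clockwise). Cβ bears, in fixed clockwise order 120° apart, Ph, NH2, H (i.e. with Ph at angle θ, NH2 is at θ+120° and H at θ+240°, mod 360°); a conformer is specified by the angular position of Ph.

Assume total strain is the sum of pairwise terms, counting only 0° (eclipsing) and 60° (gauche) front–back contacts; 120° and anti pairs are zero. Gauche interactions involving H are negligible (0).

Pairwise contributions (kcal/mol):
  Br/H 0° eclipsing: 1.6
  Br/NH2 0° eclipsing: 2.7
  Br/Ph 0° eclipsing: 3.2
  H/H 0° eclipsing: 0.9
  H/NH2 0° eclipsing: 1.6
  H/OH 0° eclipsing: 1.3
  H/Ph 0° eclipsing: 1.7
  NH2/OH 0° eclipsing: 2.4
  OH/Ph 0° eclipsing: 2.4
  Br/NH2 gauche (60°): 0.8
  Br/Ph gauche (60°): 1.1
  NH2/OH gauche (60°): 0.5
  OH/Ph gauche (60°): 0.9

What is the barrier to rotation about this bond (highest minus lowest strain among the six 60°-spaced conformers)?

Ph at 0° (eclipsed): OH(0°)/Ph(0°) eclipsed 2.4; H(120°)/NH2(120°) eclipsed 1.6; Br(240°)/H(240°) eclipsed 1.6 → 5.6 kcal/mol.
Ph at 60° (staggered): OH(0°)/Ph(60°) gauche 0.9; Br(240°)/NH2(180°) gauche 0.8 → 1.7 kcal/mol.
Ph at 120° (eclipsed): OH(0°)/H(0°) eclipsed 1.3; H(120°)/Ph(120°) eclipsed 1.7; Br(240°)/NH2(240°) eclipsed 2.7 → 5.7 kcal/mol.
Ph at 180° (staggered): OH(0°)/NH2(300°) gauche 0.5; Br(240°)/Ph(180°) gauche 1.1; Br(240°)/NH2(300°) gauche 0.8 → 2.4 kcal/mol.
Ph at 240° (eclipsed): OH(0°)/NH2(0°) eclipsed 2.4; H(120°)/H(120°) eclipsed 0.9; Br(240°)/Ph(240°) eclipsed 3.2 → 6.5 kcal/mol.
Ph at 300° (staggered): OH(0°)/Ph(300°) gauche 0.9; OH(0°)/NH2(60°) gauche 0.5; Br(240°)/Ph(300°) gauche 1.1 → 2.5 kcal/mol.
Max at 240° (6.5 kcal/mol), min at 60° (1.7 kcal/mol); barrier = 4.8 kcal/mol.

4.8 kcal/mol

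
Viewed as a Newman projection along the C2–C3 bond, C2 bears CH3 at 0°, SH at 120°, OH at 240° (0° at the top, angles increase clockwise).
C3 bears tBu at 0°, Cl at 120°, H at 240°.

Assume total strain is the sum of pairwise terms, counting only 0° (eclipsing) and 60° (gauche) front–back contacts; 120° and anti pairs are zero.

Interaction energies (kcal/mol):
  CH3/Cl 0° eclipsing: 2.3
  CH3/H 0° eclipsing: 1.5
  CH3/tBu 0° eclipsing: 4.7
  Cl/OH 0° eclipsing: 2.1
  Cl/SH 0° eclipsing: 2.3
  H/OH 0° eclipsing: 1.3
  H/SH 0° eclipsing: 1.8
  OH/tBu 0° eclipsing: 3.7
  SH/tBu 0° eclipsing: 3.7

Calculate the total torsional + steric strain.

This conformer (eclipsed): CH3(0°)/tBu(0°) eclipsed 4.7; SH(120°)/Cl(120°) eclipsed 2.3; OH(240°)/H(240°) eclipsed 1.3 → 8.3 kcal/mol.

8.3 kcal/mol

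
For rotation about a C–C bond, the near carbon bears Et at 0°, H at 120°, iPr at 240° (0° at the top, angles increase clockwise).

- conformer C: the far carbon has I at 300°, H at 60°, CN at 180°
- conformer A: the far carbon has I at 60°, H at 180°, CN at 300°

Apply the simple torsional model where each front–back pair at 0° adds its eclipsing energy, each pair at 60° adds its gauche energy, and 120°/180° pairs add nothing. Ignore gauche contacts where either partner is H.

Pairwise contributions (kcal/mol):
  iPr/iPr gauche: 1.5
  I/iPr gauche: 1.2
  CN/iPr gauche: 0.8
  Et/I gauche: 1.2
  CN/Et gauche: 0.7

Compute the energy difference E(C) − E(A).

C (staggered): Et(0°)/I(300°) gauche 1.2; iPr(240°)/I(300°) gauche 1.2; iPr(240°)/CN(180°) gauche 0.8 → 3.2 kcal/mol.
A (staggered): Et(0°)/I(60°) gauche 1.2; Et(0°)/CN(300°) gauche 0.7; iPr(240°)/CN(300°) gauche 0.8 → 2.7 kcal/mol.
E(C) − E(A) = 3.2 − 2.7 = +0.5 kcal/mol.

+0.5 kcal/mol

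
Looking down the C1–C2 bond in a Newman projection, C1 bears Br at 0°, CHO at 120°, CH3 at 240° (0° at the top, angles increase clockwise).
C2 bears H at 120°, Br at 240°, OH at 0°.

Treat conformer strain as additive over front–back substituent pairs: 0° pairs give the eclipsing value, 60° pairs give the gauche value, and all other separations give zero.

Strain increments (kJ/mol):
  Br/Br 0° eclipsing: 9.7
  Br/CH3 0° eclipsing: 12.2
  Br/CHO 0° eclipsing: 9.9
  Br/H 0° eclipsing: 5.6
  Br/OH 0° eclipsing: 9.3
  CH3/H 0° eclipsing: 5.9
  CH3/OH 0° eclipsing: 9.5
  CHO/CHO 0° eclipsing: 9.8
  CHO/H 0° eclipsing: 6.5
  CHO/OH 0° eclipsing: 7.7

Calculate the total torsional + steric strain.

28.0 kJ/mol

This conformer (eclipsed): Br(0°)/OH(0°) eclipsed 9.3; CHO(120°)/H(120°) eclipsed 6.5; CH3(240°)/Br(240°) eclipsed 12.2 → 28.0 kJ/mol.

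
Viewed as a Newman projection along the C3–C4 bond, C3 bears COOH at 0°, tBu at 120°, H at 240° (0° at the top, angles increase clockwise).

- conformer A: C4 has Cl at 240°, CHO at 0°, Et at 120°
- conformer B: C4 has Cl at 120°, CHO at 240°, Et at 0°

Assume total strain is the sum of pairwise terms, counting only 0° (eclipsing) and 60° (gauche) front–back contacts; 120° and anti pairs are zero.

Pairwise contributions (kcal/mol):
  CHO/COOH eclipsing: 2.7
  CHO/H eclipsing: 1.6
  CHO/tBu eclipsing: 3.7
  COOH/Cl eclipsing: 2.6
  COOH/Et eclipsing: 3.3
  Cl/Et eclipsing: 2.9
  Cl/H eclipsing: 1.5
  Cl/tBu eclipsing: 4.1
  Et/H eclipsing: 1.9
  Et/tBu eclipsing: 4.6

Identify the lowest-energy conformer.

A

A (eclipsed): COOH(0°)/CHO(0°) eclipsed 2.7; tBu(120°)/Et(120°) eclipsed 4.6; H(240°)/Cl(240°) eclipsed 1.5 → 8.8 kcal/mol.
B (eclipsed): COOH(0°)/Et(0°) eclipsed 3.3; tBu(120°)/Cl(120°) eclipsed 4.1; H(240°)/CHO(240°) eclipsed 1.6 → 9.0 kcal/mol.
A has the lowest total (8.8 kcal/mol).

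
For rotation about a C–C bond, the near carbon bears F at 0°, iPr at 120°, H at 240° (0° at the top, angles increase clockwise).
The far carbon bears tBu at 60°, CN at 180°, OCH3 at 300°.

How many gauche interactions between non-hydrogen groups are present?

Non-H gauche pairs: F(0°)/tBu(60°); F(0°)/OCH3(300°); iPr(120°)/tBu(60°); iPr(120°)/CN(180°) — 4 interactions.

4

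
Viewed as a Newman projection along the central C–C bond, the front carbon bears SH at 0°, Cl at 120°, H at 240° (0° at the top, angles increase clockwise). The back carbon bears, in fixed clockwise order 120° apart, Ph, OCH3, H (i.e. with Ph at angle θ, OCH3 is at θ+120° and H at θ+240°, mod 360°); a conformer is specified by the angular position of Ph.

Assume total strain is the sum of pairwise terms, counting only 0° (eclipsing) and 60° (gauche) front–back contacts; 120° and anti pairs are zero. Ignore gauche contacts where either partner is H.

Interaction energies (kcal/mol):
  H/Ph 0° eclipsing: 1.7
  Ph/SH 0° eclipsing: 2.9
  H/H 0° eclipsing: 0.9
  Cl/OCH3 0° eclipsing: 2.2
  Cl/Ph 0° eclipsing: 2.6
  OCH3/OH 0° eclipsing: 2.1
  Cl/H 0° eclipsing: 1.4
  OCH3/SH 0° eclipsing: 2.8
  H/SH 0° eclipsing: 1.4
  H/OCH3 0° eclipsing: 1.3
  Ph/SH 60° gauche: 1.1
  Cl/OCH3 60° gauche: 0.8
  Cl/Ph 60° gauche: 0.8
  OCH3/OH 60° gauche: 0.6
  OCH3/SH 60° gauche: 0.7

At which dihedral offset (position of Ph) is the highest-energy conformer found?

Ph at 0° (eclipsed): SH(0°)/Ph(0°) eclipsed 2.9; Cl(120°)/OCH3(120°) eclipsed 2.2; H(240°)/H(240°) eclipsed 0.9 → 6.0 kcal/mol.
Ph at 60° (staggered): SH(0°)/Ph(60°) gauche 1.1; Cl(120°)/Ph(60°) gauche 0.8; Cl(120°)/OCH3(180°) gauche 0.8 → 2.7 kcal/mol.
Ph at 120° (eclipsed): SH(0°)/H(0°) eclipsed 1.4; Cl(120°)/Ph(120°) eclipsed 2.6; H(240°)/OCH3(240°) eclipsed 1.3 → 5.3 kcal/mol.
Ph at 180° (staggered): SH(0°)/OCH3(300°) gauche 0.7; Cl(120°)/Ph(180°) gauche 0.8 → 1.5 kcal/mol.
Ph at 240° (eclipsed): SH(0°)/OCH3(0°) eclipsed 2.8; Cl(120°)/H(120°) eclipsed 1.4; H(240°)/Ph(240°) eclipsed 1.7 → 5.9 kcal/mol.
Ph at 300° (staggered): SH(0°)/Ph(300°) gauche 1.1; SH(0°)/OCH3(60°) gauche 0.7; Cl(120°)/OCH3(60°) gauche 0.8 → 2.6 kcal/mol.
The maximum (6.0 kcal/mol) occurs with Ph at 0°.

0°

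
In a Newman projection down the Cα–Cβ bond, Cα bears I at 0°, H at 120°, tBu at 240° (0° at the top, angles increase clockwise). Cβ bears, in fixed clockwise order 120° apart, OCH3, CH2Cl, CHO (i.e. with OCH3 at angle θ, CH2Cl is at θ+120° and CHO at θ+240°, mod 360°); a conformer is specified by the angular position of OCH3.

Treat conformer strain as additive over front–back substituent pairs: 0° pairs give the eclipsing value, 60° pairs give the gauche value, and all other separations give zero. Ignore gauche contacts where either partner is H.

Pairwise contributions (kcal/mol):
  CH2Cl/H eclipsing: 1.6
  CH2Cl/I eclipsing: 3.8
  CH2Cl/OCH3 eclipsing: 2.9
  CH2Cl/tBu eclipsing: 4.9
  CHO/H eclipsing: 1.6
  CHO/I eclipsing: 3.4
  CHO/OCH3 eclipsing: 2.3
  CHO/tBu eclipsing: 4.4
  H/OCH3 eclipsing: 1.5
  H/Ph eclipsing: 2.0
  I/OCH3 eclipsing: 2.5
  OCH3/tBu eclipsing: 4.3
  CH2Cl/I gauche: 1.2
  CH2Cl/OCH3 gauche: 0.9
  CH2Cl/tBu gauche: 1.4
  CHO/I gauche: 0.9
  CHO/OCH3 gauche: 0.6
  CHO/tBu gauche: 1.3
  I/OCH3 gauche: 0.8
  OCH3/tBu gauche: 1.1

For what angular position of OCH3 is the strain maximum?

OCH3 at 0° is eclipsed. I at 0° is eclipsed with OCH3 at 0° (2.5); H at 120° is eclipsed with CH2Cl at 120° (1.6); tBu at 240° is eclipsed with CHO at 240° (4.4). Total 8.5 kcal/mol.
OCH3 at 60° is staggered. I at 0° is gauche with OCH3 at 60° (0.8); I at 0° is gauche with CHO at 300° (0.9); tBu at 240° is gauche with CH2Cl at 180° (1.4); tBu at 240° is gauche with CHO at 300° (1.3). Total 4.4 kcal/mol.
OCH3 at 120° is eclipsed. I at 0° is eclipsed with CHO at 0° (3.4); H at 120° is eclipsed with OCH3 at 120° (1.5); tBu at 240° is eclipsed with CH2Cl at 240° (4.9). Total 9.8 kcal/mol.
OCH3 at 180° is staggered. I at 0° is gauche with CH2Cl at 300° (1.2); I at 0° is gauche with CHO at 60° (0.9); tBu at 240° is gauche with OCH3 at 180° (1.1); tBu at 240° is gauche with CH2Cl at 300° (1.4). Total 4.6 kcal/mol.
OCH3 at 240° is eclipsed. I at 0° is eclipsed with CH2Cl at 0° (3.8); H at 120° is eclipsed with CHO at 120° (1.6); tBu at 240° is eclipsed with OCH3 at 240° (4.3). Total 9.7 kcal/mol.
OCH3 at 300° is staggered. I at 0° is gauche with OCH3 at 300° (0.8); I at 0° is gauche with CH2Cl at 60° (1.2); tBu at 240° is gauche with OCH3 at 300° (1.1); tBu at 240° is gauche with CHO at 180° (1.3). Total 4.4 kcal/mol.
The maximum (9.8 kcal/mol) occurs with OCH3 at 120°.

120°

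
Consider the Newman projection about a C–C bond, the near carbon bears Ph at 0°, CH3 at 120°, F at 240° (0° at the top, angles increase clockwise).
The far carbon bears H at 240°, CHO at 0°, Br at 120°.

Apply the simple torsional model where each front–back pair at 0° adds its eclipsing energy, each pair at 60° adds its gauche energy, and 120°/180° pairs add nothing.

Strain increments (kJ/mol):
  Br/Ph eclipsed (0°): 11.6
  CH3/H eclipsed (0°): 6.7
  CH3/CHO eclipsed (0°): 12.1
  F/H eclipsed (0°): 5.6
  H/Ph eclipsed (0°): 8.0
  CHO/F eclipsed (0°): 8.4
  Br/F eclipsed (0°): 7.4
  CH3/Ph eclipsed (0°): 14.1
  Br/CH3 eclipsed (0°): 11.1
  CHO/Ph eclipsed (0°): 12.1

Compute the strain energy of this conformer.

This conformer is eclipsed. Ph at 0° is eclipsed with CHO at 0° (12.1); CH3 at 120° is eclipsed with Br at 120° (11.1); F at 240° is eclipsed with H at 240° (5.6). Total 28.8 kJ/mol.

28.8 kJ/mol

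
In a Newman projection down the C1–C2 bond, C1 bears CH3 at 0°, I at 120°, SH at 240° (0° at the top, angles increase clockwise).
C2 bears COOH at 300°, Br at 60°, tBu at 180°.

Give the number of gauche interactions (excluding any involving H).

Non-H gauche pairs: CH3(0°)/COOH(300°); CH3(0°)/Br(60°); I(120°)/Br(60°); I(120°)/tBu(180°); SH(240°)/COOH(300°); SH(240°)/tBu(180°) — 6 interactions.

6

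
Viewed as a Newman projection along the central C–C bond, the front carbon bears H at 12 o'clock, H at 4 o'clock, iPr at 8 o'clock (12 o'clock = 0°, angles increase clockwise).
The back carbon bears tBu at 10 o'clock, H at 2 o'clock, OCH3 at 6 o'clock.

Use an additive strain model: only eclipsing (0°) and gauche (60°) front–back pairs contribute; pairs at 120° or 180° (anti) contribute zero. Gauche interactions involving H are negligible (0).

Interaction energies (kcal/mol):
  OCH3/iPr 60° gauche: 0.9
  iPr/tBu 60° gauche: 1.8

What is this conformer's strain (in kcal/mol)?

2.7 kcal/mol

This conformer is staggered. iPr at 240° is gauche with tBu at 300° (1.8); iPr at 240° is gauche with OCH3 at 180° (0.9). Total 2.7 kcal/mol.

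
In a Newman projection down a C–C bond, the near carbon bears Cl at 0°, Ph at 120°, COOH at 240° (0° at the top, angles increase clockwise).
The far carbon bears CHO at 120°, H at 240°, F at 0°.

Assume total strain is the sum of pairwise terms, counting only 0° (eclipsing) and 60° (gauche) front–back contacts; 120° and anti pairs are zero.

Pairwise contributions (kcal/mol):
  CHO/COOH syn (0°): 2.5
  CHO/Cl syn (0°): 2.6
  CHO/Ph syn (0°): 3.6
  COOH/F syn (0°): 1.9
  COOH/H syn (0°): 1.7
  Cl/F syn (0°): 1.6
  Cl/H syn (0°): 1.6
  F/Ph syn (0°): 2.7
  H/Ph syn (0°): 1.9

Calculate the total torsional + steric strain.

6.9 kcal/mol

This conformer (eclipsed): Cl(0°)/F(0°) eclipsed 1.6; Ph(120°)/CHO(120°) eclipsed 3.6; COOH(240°)/H(240°) eclipsed 1.7 → 6.9 kcal/mol.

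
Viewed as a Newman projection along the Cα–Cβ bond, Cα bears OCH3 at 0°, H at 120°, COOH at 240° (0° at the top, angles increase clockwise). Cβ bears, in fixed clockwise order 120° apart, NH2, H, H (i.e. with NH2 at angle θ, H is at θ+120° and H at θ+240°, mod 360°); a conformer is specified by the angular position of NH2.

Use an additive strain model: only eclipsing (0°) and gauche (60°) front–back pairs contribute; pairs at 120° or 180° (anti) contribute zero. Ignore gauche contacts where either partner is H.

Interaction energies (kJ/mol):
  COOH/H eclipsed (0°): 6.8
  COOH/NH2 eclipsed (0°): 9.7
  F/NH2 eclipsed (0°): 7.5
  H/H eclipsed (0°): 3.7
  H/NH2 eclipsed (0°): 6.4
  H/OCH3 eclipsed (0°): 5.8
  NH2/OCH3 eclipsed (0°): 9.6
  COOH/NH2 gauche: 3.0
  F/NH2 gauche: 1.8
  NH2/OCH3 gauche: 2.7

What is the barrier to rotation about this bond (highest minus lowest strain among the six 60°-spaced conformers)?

NH2 at 0° (eclipsed): OCH3(0°)/NH2(0°) eclipsed 9.6; H(120°)/H(120°) eclipsed 3.7; COOH(240°)/H(240°) eclipsed 6.8 → 20.1 kJ/mol.
NH2 at 60° (staggered): OCH3(0°)/NH2(60°) gauche 2.7 → 2.7 kJ/mol.
NH2 at 120° (eclipsed): OCH3(0°)/H(0°) eclipsed 5.8; H(120°)/NH2(120°) eclipsed 6.4; COOH(240°)/H(240°) eclipsed 6.8 → 19.0 kJ/mol.
NH2 at 180° (staggered): COOH(240°)/NH2(180°) gauche 3.0 → 3.0 kJ/mol.
NH2 at 240° (eclipsed): OCH3(0°)/H(0°) eclipsed 5.8; H(120°)/H(120°) eclipsed 3.7; COOH(240°)/NH2(240°) eclipsed 9.7 → 19.2 kJ/mol.
NH2 at 300° (staggered): OCH3(0°)/NH2(300°) gauche 2.7; COOH(240°)/NH2(300°) gauche 3.0 → 5.7 kJ/mol.
Max at 0° (20.1 kJ/mol), min at 60° (2.7 kJ/mol); barrier = 17.4 kJ/mol.

17.4 kJ/mol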